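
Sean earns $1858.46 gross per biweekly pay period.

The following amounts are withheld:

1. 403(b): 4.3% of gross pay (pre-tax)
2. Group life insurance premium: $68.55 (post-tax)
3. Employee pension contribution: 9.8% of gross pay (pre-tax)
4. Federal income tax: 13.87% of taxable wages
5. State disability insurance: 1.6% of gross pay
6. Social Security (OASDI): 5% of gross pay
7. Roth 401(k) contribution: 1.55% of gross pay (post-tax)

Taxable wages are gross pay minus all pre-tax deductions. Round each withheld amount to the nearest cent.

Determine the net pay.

$1154.98

403(b): $1858.46 × 0.043 = $79.91
Employee pension contribution: $1858.46 × 0.098 = $182.13
Pre-tax total = $79.91 + $182.13 = $262.04
Taxable wages = $1858.46 − $262.04 = $1596.42
Federal income tax: $1596.42 × 0.1387 = $221.42
State disability insurance: $1858.46 × 0.016 = $29.74
Social Security (OASDI): $1858.46 × 0.05 = $92.92
Group life insurance premium: $68.55
Roth 401(k) contribution: $1858.46 × 0.0155 = $28.81
Total deductions = $79.91 + $182.13 + $221.42 + $29.74 + $92.92 + $68.55 + $28.81 = $703.48
Net pay = $1858.46 − $703.48 = $1154.98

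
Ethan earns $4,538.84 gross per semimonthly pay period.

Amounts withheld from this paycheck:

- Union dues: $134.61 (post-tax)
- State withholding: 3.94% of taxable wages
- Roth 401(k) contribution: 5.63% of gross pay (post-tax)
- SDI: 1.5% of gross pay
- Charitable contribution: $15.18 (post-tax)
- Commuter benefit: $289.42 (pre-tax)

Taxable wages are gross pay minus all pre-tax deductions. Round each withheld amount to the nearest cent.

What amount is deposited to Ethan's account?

Commuter benefit: $289.42
Taxable wages = $4,538.84 − $289.42 = $4,249.42
State withholding: $4,249.42 × 0.0394 = $167.43
SDI: $4,538.84 × 0.015 = $68.08
Union dues: $134.61
Roth 401(k) contribution: $4,538.84 × 0.0563 = $255.54
Charitable contribution: $15.18
Total deductions = $289.42 + $167.43 + $68.08 + $134.61 + $255.54 + $15.18 = $930.26
Net pay = $4,538.84 − $930.26 = $3,608.58

$3,608.58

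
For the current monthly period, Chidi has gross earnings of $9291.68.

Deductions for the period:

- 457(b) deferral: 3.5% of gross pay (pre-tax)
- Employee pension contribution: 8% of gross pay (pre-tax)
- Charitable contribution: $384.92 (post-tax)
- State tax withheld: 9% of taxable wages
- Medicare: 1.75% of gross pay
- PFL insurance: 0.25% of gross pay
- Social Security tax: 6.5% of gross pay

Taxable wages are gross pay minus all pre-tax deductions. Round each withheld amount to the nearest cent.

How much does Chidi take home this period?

$6308.35

Employee pension contribution: $9291.68 × 0.08 = $743.33
457(b) deferral: $9291.68 × 0.035 = $325.21
Pre-tax total = $743.33 + $325.21 = $1068.54
Taxable wages = $9291.68 − $1068.54 = $8223.14
State tax withheld: $8223.14 × 0.09 = $740.08
Social Security tax: $9291.68 × 0.065 = $603.96
PFL insurance: $9291.68 × 0.0025 = $23.23
Medicare: $9291.68 × 0.0175 = $162.60
Charitable contribution: $384.92
Total deductions = $743.33 + $325.21 + $740.08 + $603.96 + $23.23 + $162.60 + $384.92 = $2983.33
Net pay = $9291.68 − $2983.33 = $6308.35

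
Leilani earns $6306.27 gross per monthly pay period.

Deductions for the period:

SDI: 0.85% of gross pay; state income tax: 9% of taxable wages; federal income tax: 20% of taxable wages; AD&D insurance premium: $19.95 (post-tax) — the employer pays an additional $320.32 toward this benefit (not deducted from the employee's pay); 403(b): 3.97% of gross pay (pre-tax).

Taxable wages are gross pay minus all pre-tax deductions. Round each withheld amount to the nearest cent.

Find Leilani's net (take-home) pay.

$4226.15

403(b): $6306.27 × 0.0397 = $250.36
Taxable wages = $6306.27 − $250.36 = $6055.91
State income tax: $6055.91 × 0.09 = $545.03
Federal income tax: $6055.91 × 0.2 = $1211.18
SDI: $6306.27 × 0.0085 = $53.60
AD&D insurance premium: $19.95
(Employer's $320.32 toward AD&D insurance premium is not withheld from the employee.)
Total deductions = $250.36 + $545.03 + $1211.18 + $53.60 + $19.95 = $2080.12
Net pay = $6306.27 − $2080.12 = $4226.15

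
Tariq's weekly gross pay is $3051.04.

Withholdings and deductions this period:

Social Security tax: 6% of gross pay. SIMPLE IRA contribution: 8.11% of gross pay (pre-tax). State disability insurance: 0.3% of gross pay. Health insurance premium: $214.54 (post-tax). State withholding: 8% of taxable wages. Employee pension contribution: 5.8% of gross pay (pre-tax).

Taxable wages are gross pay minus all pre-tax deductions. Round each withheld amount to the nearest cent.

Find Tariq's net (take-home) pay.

Employee pension contribution: $3051.04 × 0.058 = $176.96
SIMPLE IRA contribution: $3051.04 × 0.0811 = $247.44
Pre-tax total = $176.96 + $247.44 = $424.40
Taxable wages = $3051.04 − $424.40 = $2626.64
State withholding: $2626.64 × 0.08 = $210.13
State disability insurance: $3051.04 × 0.003 = $9.15
Social Security tax: $3051.04 × 0.06 = $183.06
Health insurance premium: $214.54
Total deductions = $176.96 + $247.44 + $210.13 + $9.15 + $183.06 + $214.54 = $1041.28
Net pay = $3051.04 − $1041.28 = $2009.76

$2009.76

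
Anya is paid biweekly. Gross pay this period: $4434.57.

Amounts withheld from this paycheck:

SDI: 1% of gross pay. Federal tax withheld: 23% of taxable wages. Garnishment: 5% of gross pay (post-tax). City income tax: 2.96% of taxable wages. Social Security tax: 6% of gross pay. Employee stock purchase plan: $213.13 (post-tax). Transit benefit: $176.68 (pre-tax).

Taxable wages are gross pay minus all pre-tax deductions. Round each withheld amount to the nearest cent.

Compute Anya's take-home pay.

$2407.27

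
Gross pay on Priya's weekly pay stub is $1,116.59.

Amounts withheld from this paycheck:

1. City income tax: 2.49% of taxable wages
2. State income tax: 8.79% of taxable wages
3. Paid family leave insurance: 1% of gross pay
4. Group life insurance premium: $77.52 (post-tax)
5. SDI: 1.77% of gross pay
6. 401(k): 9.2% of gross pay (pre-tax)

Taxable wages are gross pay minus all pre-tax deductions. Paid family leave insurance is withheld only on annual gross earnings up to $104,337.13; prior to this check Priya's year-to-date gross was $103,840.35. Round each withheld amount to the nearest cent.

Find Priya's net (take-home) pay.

$797.24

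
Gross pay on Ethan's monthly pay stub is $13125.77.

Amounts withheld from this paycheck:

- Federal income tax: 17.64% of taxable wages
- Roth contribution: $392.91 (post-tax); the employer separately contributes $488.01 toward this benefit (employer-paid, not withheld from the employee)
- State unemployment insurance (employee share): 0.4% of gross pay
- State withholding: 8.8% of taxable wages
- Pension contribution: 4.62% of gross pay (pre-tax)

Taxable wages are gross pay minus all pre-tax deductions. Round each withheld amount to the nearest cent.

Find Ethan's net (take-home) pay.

$8763.83

Pension contribution: $13125.77 × 0.0462 = $606.41
Taxable wages = $13125.77 − $606.41 = $12519.36
State withholding: $12519.36 × 0.088 = $1101.70
Federal income tax: $12519.36 × 0.1764 = $2208.42
State unemployment insurance (employee share): $13125.77 × 0.004 = $52.50
Roth contribution: $392.91
(Employer's $488.01 toward Roth contribution is not withheld from the employee.)
Total deductions = $606.41 + $1101.70 + $2208.42 + $52.50 + $392.91 = $4361.94
Net pay = $13125.77 − $4361.94 = $8763.83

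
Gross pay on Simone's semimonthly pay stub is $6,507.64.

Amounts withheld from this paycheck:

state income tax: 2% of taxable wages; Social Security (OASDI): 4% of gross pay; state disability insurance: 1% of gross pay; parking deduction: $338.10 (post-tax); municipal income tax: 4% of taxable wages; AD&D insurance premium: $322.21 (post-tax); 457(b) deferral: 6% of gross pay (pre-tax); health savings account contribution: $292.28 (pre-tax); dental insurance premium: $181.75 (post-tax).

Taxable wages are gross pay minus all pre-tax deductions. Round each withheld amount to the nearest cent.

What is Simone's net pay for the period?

457(b) deferral: $6,507.64 × 0.06 = $390.46
Health savings account contribution: $292.28
Pre-tax total = $390.46 + $292.28 = $682.74
Taxable wages = $6,507.64 − $682.74 = $5,824.90
Municipal income tax: $5,824.90 × 0.04 = $233.00
State income tax: $5,824.90 × 0.02 = $116.50
State disability insurance: $6,507.64 × 0.01 = $65.08
Social Security (OASDI): $6,507.64 × 0.04 = $260.31
AD&D insurance premium: $322.21
Dental insurance premium: $181.75
Parking deduction: $338.10
Total deductions = $390.46 + $292.28 + $233.00 + $116.50 + $65.08 + $260.31 + $322.21 + $181.75 + $338.10 = $2,199.69
Net pay = $6,507.64 − $2,199.69 = $4,307.95

$4,307.95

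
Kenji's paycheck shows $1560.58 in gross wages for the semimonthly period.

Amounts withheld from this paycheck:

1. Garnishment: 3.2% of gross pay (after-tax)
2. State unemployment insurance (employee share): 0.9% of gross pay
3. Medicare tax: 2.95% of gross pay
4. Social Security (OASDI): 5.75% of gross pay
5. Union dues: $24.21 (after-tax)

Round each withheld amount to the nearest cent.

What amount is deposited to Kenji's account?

Medicare tax: $1560.58 × 0.0295 = $46.04
State unemployment insurance (employee share): $1560.58 × 0.009 = $14.05
Social Security (OASDI): $1560.58 × 0.0575 = $89.73
Union dues: $24.21
Garnishment: $1560.58 × 0.032 = $49.94
Total deductions = $46.04 + $14.05 + $89.73 + $24.21 + $49.94 = $223.97
Net pay = $1560.58 − $223.97 = $1336.61

$1336.61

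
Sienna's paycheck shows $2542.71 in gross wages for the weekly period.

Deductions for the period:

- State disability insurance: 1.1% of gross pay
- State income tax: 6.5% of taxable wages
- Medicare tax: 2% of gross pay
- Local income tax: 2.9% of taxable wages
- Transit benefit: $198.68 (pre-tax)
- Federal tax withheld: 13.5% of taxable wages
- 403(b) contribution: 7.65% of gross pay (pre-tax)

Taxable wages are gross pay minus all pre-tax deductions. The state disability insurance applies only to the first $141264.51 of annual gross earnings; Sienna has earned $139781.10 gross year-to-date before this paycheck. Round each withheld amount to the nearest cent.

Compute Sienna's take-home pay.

403(b) contribution: $2542.71 × 0.0765 = $194.52
Transit benefit: $198.68
Pre-tax total = $194.52 + $198.68 = $393.20
Taxable wages = $2542.71 − $393.20 = $2149.51
Federal tax withheld: $2149.51 × 0.135 = $290.18
State income tax: $2149.51 × 0.065 = $139.72
Local income tax: $2149.51 × 0.029 = $62.34
Medicare tax: $2542.71 × 0.02 = $50.85
State disability insurance: only $141264.51 − $139781.10 = $1483.41 of this check is subject → $1483.41 × 0.011 = $16.32
Total deductions = $194.52 + $198.68 + $290.18 + $139.72 + $62.34 + $50.85 + $16.32 = $952.61
Net pay = $2542.71 − $952.61 = $1590.10

$1590.10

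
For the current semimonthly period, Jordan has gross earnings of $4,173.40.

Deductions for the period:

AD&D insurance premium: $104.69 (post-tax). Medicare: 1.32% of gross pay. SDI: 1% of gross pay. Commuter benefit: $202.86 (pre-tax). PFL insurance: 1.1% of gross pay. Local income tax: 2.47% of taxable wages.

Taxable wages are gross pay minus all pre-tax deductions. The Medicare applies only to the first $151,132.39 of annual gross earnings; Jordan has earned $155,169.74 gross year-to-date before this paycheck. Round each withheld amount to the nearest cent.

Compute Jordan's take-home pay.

$3,680.14

Commuter benefit: $202.86
Taxable wages = $4,173.40 − $202.86 = $3,970.54
Local income tax: $3,970.54 × 0.0247 = $98.07
SDI: $4,173.40 × 0.01 = $41.73
PFL insurance: $4,173.40 × 0.011 = $45.91
Medicare: annual cap $151,132.39 already reached (YTD $155,169.74), so $0.00
AD&D insurance premium: $104.69
Total deductions = $202.86 + $98.07 + $41.73 + $45.91 + $0.00 + $104.69 = $493.26
Net pay = $4,173.40 − $493.26 = $3,680.14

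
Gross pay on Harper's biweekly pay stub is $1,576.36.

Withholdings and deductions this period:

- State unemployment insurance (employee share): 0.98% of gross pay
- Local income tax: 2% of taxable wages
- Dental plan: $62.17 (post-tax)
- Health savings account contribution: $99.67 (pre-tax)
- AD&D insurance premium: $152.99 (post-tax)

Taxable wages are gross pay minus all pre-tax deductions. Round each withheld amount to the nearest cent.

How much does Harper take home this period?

$1,216.55

Health savings account contribution: $99.67
Taxable wages = $1,576.36 − $99.67 = $1,476.69
Local income tax: $1,476.69 × 0.02 = $29.53
State unemployment insurance (employee share): $1,576.36 × 0.0098 = $15.45
Dental plan: $62.17
AD&D insurance premium: $152.99
Total deductions = $99.67 + $29.53 + $15.45 + $62.17 + $152.99 = $359.81
Net pay = $1,576.36 − $359.81 = $1,216.55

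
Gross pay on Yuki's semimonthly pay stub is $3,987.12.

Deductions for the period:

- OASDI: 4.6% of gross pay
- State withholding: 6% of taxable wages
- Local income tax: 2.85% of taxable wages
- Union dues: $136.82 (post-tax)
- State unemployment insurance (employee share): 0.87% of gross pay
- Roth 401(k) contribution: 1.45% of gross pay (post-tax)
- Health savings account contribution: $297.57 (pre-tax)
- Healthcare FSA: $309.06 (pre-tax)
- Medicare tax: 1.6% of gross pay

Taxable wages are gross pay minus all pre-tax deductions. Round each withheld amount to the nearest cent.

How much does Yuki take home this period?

$2,604.80

Healthcare FSA: $309.06
Health savings account contribution: $297.57
Pre-tax total = $309.06 + $297.57 = $606.63
Taxable wages = $3,987.12 − $606.63 = $3,380.49
State withholding: $3,380.49 × 0.06 = $202.83
Local income tax: $3,380.49 × 0.0285 = $96.34
Medicare tax: $3,987.12 × 0.016 = $63.79
State unemployment insurance (employee share): $3,987.12 × 0.0087 = $34.69
OASDI: $3,987.12 × 0.046 = $183.41
Union dues: $136.82
Roth 401(k) contribution: $3,987.12 × 0.0145 = $57.81
Total deductions = $309.06 + $297.57 + $202.83 + $96.34 + $63.79 + $34.69 + $183.41 + $136.82 + $57.81 = $1,382.32
Net pay = $3,987.12 − $1,382.32 = $2,604.80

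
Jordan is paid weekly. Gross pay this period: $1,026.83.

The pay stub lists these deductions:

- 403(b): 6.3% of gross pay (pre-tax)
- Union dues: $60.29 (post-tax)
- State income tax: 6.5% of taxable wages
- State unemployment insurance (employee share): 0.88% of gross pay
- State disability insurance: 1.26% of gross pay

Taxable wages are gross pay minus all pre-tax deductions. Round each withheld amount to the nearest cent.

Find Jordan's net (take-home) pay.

$817.33

403(b): $1,026.83 × 0.063 = $64.69
Taxable wages = $1,026.83 − $64.69 = $962.14
State income tax: $962.14 × 0.065 = $62.54
State disability insurance: $1,026.83 × 0.0126 = $12.94
State unemployment insurance (employee share): $1,026.83 × 0.0088 = $9.04
Union dues: $60.29
Total deductions = $64.69 + $62.54 + $12.94 + $9.04 + $60.29 = $209.50
Net pay = $1,026.83 − $209.50 = $817.33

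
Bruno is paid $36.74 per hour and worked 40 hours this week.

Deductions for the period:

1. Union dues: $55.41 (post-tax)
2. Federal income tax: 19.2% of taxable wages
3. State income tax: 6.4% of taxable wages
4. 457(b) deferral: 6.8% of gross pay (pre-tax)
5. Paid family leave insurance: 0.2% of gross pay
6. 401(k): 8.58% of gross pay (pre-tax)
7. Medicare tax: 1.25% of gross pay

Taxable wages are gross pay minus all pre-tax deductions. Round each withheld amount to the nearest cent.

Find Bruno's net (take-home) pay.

$848.50

Gross pay: 40 × $36.74 = $1,469.60
401(k): $1,469.60 × 0.0858 = $126.09
457(b) deferral: $1,469.60 × 0.068 = $99.93
Pre-tax total = $126.09 + $99.93 = $226.02
Taxable wages = $1,469.60 − $226.02 = $1,243.58
Federal income tax: $1,243.58 × 0.192 = $238.77
State income tax: $1,243.58 × 0.064 = $79.59
Medicare tax: $1,469.60 × 0.0125 = $18.37
Paid family leave insurance: $1,469.60 × 0.002 = $2.94
Union dues: $55.41
Total deductions = $126.09 + $99.93 + $238.77 + $79.59 + $18.37 + $2.94 + $55.41 = $621.10
Net pay = $1,469.60 − $621.10 = $848.50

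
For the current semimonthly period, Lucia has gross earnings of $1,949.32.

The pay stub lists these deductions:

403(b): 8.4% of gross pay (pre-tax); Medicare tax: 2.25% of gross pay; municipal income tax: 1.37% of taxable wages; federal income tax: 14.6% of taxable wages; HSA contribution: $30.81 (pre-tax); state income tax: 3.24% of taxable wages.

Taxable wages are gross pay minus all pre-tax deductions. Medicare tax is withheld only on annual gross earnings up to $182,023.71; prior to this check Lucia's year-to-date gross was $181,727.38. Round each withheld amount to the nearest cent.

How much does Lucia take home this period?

HSA contribution: $30.81
403(b): $1,949.32 × 0.084 = $163.74
Pre-tax total = $30.81 + $163.74 = $194.55
Taxable wages = $1,949.32 − $194.55 = $1,754.77
State income tax: $1,754.77 × 0.0324 = $56.85
Federal income tax: $1,754.77 × 0.146 = $256.20
Municipal income tax: $1,754.77 × 0.0137 = $24.04
Medicare tax: only $182,023.71 − $181,727.38 = $296.33 of this check is subject → $296.33 × 0.0225 = $6.67
Total deductions = $30.81 + $163.74 + $56.85 + $256.20 + $24.04 + $6.67 = $538.31
Net pay = $1,949.32 − $538.31 = $1,411.01

$1,411.01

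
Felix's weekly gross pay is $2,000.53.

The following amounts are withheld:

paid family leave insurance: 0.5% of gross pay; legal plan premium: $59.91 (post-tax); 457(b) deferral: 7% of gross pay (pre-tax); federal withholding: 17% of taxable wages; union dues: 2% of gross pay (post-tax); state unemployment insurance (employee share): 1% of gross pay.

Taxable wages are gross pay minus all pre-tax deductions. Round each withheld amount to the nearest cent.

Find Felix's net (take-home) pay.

$1,414.28

457(b) deferral: $2,000.53 × 0.07 = $140.04
Taxable wages = $2,000.53 − $140.04 = $1,860.49
Federal withholding: $1,860.49 × 0.17 = $316.28
State unemployment insurance (employee share): $2,000.53 × 0.01 = $20.01
Paid family leave insurance: $2,000.53 × 0.005 = $10.00
Legal plan premium: $59.91
Union dues: $2,000.53 × 0.02 = $40.01
Total deductions = $140.04 + $316.28 + $20.01 + $10.00 + $59.91 + $40.01 = $586.25
Net pay = $2,000.53 − $586.25 = $1,414.28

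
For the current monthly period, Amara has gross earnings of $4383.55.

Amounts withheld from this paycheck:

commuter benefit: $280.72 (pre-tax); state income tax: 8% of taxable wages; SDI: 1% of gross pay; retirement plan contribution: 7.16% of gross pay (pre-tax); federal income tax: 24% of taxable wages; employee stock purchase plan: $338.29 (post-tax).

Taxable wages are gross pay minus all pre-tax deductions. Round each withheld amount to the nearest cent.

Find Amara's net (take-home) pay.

$2194.37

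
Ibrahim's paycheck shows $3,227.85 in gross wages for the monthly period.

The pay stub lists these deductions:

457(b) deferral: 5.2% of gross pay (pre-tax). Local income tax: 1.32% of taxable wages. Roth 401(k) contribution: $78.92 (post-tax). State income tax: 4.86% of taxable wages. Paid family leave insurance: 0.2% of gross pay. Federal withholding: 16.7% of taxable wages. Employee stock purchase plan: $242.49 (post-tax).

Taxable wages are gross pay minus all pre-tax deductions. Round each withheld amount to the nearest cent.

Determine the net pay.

457(b) deferral: $3,227.85 × 0.052 = $167.85
Taxable wages = $3,227.85 − $167.85 = $3,060.00
Local income tax: $3,060.00 × 0.0132 = $40.39
Federal withholding: $3,060.00 × 0.167 = $511.02
State income tax: $3,060.00 × 0.0486 = $148.72
Paid family leave insurance: $3,227.85 × 0.002 = $6.46
Roth 401(k) contribution: $78.92
Employee stock purchase plan: $242.49
Total deductions = $167.85 + $40.39 + $511.02 + $148.72 + $6.46 + $78.92 + $242.49 = $1,195.85
Net pay = $3,227.85 − $1,195.85 = $2,032.00

$2,032.00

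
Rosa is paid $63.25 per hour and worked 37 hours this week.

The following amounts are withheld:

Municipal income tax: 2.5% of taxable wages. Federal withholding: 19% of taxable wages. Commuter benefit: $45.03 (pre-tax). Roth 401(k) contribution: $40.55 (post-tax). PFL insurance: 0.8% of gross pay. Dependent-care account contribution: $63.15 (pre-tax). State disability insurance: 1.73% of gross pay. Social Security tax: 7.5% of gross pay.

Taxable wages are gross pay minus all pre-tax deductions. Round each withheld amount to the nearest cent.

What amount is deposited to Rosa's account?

Gross pay: 37 × $63.25 = $2340.25
Dependent-care account contribution: $63.15
Commuter benefit: $45.03
Pre-tax total = $63.15 + $45.03 = $108.18
Taxable wages = $2340.25 − $108.18 = $2232.07
Federal withholding: $2232.07 × 0.19 = $424.09
Municipal income tax: $2232.07 × 0.025 = $55.80
State disability insurance: $2340.25 × 0.0173 = $40.49
Social Security tax: $2340.25 × 0.075 = $175.52
PFL insurance: $2340.25 × 0.008 = $18.72
Roth 401(k) contribution: $40.55
Total deductions = $63.15 + $45.03 + $424.09 + $55.80 + $40.49 + $175.52 + $18.72 + $40.55 = $863.35
Net pay = $2340.25 − $863.35 = $1476.90

$1476.90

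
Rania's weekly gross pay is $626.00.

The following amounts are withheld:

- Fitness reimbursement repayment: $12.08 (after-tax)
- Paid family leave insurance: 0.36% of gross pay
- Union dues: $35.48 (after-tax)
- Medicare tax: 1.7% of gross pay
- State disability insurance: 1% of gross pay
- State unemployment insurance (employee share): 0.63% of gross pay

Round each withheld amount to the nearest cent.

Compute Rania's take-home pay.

Paid family leave insurance: $626.00 × 0.0036 = $2.25
Medicare tax: $626.00 × 0.017 = $10.64
State unemployment insurance (employee share): $626.00 × 0.0063 = $3.94
State disability insurance: $626.00 × 0.01 = $6.26
Fitness reimbursement repayment: $12.08
Union dues: $35.48
Total deductions = $2.25 + $10.64 + $3.94 + $6.26 + $12.08 + $35.48 = $70.65
Net pay = $626.00 − $70.65 = $555.35

$555.35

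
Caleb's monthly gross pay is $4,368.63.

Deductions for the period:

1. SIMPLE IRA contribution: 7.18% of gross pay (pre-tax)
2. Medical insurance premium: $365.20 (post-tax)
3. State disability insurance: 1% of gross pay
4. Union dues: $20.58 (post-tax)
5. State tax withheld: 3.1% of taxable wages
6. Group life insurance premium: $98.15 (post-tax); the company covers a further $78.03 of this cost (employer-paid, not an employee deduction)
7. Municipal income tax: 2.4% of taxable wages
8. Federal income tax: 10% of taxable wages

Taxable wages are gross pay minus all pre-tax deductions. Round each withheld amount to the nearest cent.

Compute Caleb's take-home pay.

$2,898.82

SIMPLE IRA contribution: $4,368.63 × 0.0718 = $313.67
Taxable wages = $4,368.63 − $313.67 = $4,054.96
State tax withheld: $4,054.96 × 0.031 = $125.70
Federal income tax: $4,054.96 × 0.1 = $405.50
Municipal income tax: $4,054.96 × 0.024 = $97.32
State disability insurance: $4,368.63 × 0.01 = $43.69
Union dues: $20.58
Group life insurance premium: $98.15
Medical insurance premium: $365.20
(Employer's $78.03 toward group life insurance premium is not withheld from the employee.)
Total deductions = $313.67 + $125.70 + $405.50 + $97.32 + $43.69 + $20.58 + $98.15 + $365.20 = $1,469.81
Net pay = $4,368.63 − $1,469.81 = $2,898.82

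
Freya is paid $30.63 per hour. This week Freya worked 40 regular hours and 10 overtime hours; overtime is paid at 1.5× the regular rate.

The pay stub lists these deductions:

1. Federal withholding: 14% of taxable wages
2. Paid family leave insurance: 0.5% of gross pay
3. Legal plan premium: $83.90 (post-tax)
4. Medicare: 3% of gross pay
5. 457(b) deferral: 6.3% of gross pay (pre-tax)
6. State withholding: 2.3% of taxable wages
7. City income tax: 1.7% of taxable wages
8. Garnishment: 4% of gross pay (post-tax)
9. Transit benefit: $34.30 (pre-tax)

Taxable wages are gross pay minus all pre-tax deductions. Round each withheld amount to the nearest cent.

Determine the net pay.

Regular pay: 40 × $30.63 = $1,225.20
Overtime pay: 10 × $30.63 × 1.5 = $459.45
Gross pay = $1,225.20 + $459.45 = $1,684.65
457(b) deferral: $1,684.65 × 0.063 = $106.13
Transit benefit: $34.30
Pre-tax total = $106.13 + $34.30 = $140.43
Taxable wages = $1,684.65 − $140.43 = $1,544.22
Federal withholding: $1,544.22 × 0.14 = $216.19
State withholding: $1,544.22 × 0.023 = $35.52
City income tax: $1,544.22 × 0.017 = $26.25
Medicare: $1,684.65 × 0.03 = $50.54
Paid family leave insurance: $1,684.65 × 0.005 = $8.42
Legal plan premium: $83.90
Garnishment: $1,684.65 × 0.04 = $67.39
Total deductions = $106.13 + $34.30 + $216.19 + $35.52 + $26.25 + $50.54 + $8.42 + $83.90 + $67.39 = $628.64
Net pay = $1,684.65 − $628.64 = $1,056.01

$1,056.01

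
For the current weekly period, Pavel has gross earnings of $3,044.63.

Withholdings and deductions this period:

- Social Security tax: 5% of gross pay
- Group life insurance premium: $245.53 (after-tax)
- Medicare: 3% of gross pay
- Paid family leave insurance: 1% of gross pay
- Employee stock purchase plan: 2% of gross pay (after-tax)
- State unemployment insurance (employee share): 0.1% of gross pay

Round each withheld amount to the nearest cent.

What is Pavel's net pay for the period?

$2,461.15

Medicare: $3,044.63 × 0.03 = $91.34
Social Security tax: $3,044.63 × 0.05 = $152.23
Paid family leave insurance: $3,044.63 × 0.01 = $30.45
State unemployment insurance (employee share): $3,044.63 × 0.001 = $3.04
Employee stock purchase plan: $3,044.63 × 0.02 = $60.89
Group life insurance premium: $245.53
Total deductions = $91.34 + $152.23 + $30.45 + $3.04 + $60.89 + $245.53 = $583.48
Net pay = $3,044.63 − $583.48 = $2,461.15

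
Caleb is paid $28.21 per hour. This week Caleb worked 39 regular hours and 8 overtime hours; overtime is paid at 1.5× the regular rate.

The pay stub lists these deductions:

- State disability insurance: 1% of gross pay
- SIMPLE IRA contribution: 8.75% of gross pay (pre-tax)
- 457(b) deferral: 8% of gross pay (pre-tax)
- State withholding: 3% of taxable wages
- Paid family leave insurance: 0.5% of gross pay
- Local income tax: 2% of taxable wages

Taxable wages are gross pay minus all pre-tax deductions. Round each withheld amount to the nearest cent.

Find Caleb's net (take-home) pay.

Regular pay: 39 × $28.21 = $1,100.19
Overtime pay: 8 × $28.21 × 1.5 = $338.52
Gross pay = $1,100.19 + $338.52 = $1,438.71
457(b) deferral: $1,438.71 × 0.08 = $115.10
SIMPLE IRA contribution: $1,438.71 × 0.0875 = $125.89
Pre-tax total = $115.10 + $125.89 = $240.99
Taxable wages = $1,438.71 − $240.99 = $1,197.72
State withholding: $1,197.72 × 0.03 = $35.93
Local income tax: $1,197.72 × 0.02 = $23.95
State disability insurance: $1,438.71 × 0.01 = $14.39
Paid family leave insurance: $1,438.71 × 0.005 = $7.19
Total deductions = $115.10 + $125.89 + $35.93 + $23.95 + $14.39 + $7.19 = $322.45
Net pay = $1,438.71 − $322.45 = $1,116.26

$1,116.26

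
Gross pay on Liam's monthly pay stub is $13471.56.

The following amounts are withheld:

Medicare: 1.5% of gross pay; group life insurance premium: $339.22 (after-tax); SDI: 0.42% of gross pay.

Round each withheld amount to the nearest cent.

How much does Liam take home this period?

$12873.69

Medicare: $13471.56 × 0.015 = $202.07
SDI: $13471.56 × 0.0042 = $56.58
Group life insurance premium: $339.22
Total deductions = $202.07 + $56.58 + $339.22 = $597.87
Net pay = $13471.56 − $597.87 = $12873.69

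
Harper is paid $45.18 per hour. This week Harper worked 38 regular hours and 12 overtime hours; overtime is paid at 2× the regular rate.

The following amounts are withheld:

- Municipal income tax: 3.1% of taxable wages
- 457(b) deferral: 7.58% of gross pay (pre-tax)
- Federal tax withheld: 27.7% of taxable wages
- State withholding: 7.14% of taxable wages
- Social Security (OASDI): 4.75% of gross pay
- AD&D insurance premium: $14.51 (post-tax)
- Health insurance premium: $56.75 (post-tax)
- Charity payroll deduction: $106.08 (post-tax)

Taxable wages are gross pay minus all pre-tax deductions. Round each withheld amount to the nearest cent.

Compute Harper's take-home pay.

Regular pay: 38 × $45.18 = $1,716.84
Overtime pay: 12 × $45.18 × 2 = $1,084.32
Gross pay = $1,716.84 + $1,084.32 = $2,801.16
457(b) deferral: $2,801.16 × 0.0758 = $212.33
Taxable wages = $2,801.16 − $212.33 = $2,588.83
Municipal income tax: $2,588.83 × 0.031 = $80.25
Federal tax withheld: $2,588.83 × 0.277 = $717.11
State withholding: $2,588.83 × 0.0714 = $184.84
Social Security (OASDI): $2,801.16 × 0.0475 = $133.06
Health insurance premium: $56.75
AD&D insurance premium: $14.51
Charity payroll deduction: $106.08
Total deductions = $212.33 + $80.25 + $717.11 + $184.84 + $133.06 + $56.75 + $14.51 + $106.08 = $1,504.93
Net pay = $2,801.16 − $1,504.93 = $1,296.23

$1,296.23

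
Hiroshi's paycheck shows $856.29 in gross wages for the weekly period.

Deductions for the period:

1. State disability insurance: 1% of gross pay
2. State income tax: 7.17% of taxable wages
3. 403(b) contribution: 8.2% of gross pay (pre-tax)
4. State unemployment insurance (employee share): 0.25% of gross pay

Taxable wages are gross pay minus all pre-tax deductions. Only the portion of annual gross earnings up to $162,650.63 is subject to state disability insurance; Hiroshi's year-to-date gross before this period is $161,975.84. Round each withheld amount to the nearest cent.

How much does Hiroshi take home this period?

403(b) contribution: $856.29 × 0.082 = $70.22
Taxable wages = $856.29 − $70.22 = $786.07
State income tax: $786.07 × 0.0717 = $56.36
State unemployment insurance (employee share): $856.29 × 0.0025 = $2.14
State disability insurance: only $162,650.63 − $161,975.84 = $674.79 of this check is subject → $674.79 × 0.01 = $6.75
Total deductions = $70.22 + $56.36 + $2.14 + $6.75 = $135.47
Net pay = $856.29 − $135.47 = $720.82

$720.82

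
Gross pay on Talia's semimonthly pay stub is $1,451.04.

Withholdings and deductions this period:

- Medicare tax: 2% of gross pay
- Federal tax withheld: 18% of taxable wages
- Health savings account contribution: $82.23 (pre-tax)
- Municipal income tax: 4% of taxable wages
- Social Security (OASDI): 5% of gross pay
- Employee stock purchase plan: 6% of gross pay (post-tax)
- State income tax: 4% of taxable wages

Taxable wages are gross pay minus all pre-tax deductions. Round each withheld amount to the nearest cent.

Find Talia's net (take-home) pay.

Health savings account contribution: $82.23
Taxable wages = $1,451.04 − $82.23 = $1,368.81
Federal tax withheld: $1,368.81 × 0.18 = $246.39
Municipal income tax: $1,368.81 × 0.04 = $54.75
State income tax: $1,368.81 × 0.04 = $54.75
Social Security (OASDI): $1,451.04 × 0.05 = $72.55
Medicare tax: $1,451.04 × 0.02 = $29.02
Employee stock purchase plan: $1,451.04 × 0.06 = $87.06
Total deductions = $82.23 + $246.39 + $54.75 + $54.75 + $72.55 + $29.02 + $87.06 = $626.75
Net pay = $1,451.04 − $626.75 = $824.29

$824.29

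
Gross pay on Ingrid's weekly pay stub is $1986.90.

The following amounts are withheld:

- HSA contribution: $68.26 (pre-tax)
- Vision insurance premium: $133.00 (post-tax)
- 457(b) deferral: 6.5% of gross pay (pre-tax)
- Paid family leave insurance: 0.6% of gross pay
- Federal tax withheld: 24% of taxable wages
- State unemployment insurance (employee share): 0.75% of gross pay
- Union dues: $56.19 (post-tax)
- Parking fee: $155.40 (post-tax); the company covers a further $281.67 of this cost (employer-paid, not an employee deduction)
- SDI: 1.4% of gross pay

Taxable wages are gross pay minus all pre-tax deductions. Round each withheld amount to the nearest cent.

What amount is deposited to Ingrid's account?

$960.78

457(b) deferral: $1986.90 × 0.065 = $129.15
HSA contribution: $68.26
Pre-tax total = $129.15 + $68.26 = $197.41
Taxable wages = $1986.90 − $197.41 = $1789.49
Federal tax withheld: $1789.49 × 0.24 = $429.48
SDI: $1986.90 × 0.014 = $27.82
State unemployment insurance (employee share): $1986.90 × 0.0075 = $14.90
Paid family leave insurance: $1986.90 × 0.006 = $11.92
Vision insurance premium: $133.00
Parking fee: $155.40
Union dues: $56.19
(Employer's $281.67 toward parking fee is not withheld from the employee.)
Total deductions = $129.15 + $68.26 + $429.48 + $27.82 + $14.90 + $11.92 + $133.00 + $155.40 + $56.19 = $1026.12
Net pay = $1986.90 − $1026.12 = $960.78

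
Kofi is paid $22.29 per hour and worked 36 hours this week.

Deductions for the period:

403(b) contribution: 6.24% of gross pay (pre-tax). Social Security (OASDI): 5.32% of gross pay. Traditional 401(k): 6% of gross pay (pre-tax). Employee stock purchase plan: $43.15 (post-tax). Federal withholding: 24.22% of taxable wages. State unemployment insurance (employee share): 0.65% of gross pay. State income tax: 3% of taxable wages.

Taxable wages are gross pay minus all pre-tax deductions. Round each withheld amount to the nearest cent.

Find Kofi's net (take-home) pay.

Gross pay: 36 × $22.29 = $802.44
Traditional 401(k): $802.44 × 0.06 = $48.15
403(b) contribution: $802.44 × 0.0624 = $50.07
Pre-tax total = $48.15 + $50.07 = $98.22
Taxable wages = $802.44 − $98.22 = $704.22
Federal withholding: $704.22 × 0.2422 = $170.56
State income tax: $704.22 × 0.03 = $21.13
Social Security (OASDI): $802.44 × 0.0532 = $42.69
State unemployment insurance (employee share): $802.44 × 0.0065 = $5.22
Employee stock purchase plan: $43.15
Total deductions = $48.15 + $50.07 + $170.56 + $21.13 + $42.69 + $5.22 + $43.15 = $380.97
Net pay = $802.44 − $380.97 = $421.47

$421.47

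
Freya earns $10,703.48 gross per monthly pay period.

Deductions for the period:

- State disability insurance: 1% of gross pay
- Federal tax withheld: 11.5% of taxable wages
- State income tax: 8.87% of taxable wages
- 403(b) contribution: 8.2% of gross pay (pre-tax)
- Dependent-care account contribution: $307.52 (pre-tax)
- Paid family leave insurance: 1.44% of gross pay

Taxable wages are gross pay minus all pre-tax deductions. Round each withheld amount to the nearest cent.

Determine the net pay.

403(b) contribution: $10,703.48 × 0.082 = $877.69
Dependent-care account contribution: $307.52
Pre-tax total = $877.69 + $307.52 = $1,185.21
Taxable wages = $10,703.48 − $1,185.21 = $9,518.27
State income tax: $9,518.27 × 0.0887 = $844.27
Federal tax withheld: $9,518.27 × 0.115 = $1,094.60
State disability insurance: $10,703.48 × 0.01 = $107.03
Paid family leave insurance: $10,703.48 × 0.0144 = $154.13
Total deductions = $877.69 + $307.52 + $844.27 + $1,094.60 + $107.03 + $154.13 = $3,385.24
Net pay = $10,703.48 − $3,385.24 = $7,318.24

$7,318.24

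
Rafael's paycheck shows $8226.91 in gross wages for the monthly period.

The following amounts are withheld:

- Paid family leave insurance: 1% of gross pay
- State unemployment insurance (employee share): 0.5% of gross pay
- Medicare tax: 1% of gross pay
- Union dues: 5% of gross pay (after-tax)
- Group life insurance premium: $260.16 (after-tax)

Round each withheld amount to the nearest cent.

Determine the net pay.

$7349.73

State unemployment insurance (employee share): $8226.91 × 0.005 = $41.13
Medicare tax: $8226.91 × 0.01 = $82.27
Paid family leave insurance: $8226.91 × 0.01 = $82.27
Group life insurance premium: $260.16
Union dues: $8226.91 × 0.05 = $411.35
Total deductions = $41.13 + $82.27 + $82.27 + $260.16 + $411.35 = $877.18
Net pay = $8226.91 − $877.18 = $7349.73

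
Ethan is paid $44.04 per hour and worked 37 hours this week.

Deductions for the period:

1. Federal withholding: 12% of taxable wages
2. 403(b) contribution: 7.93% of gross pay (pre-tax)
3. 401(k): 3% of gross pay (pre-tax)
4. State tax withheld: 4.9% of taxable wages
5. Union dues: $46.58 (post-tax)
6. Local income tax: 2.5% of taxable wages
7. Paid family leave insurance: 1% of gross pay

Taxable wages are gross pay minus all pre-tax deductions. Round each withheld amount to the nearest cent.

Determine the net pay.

$1106.94

Gross pay: 37 × $44.04 = $1629.48
401(k): $1629.48 × 0.03 = $48.88
403(b) contribution: $1629.48 × 0.0793 = $129.22
Pre-tax total = $48.88 + $129.22 = $178.10
Taxable wages = $1629.48 − $178.10 = $1451.38
Federal withholding: $1451.38 × 0.12 = $174.17
State tax withheld: $1451.38 × 0.049 = $71.12
Local income tax: $1451.38 × 0.025 = $36.28
Paid family leave insurance: $1629.48 × 0.01 = $16.29
Union dues: $46.58
Total deductions = $48.88 + $129.22 + $174.17 + $71.12 + $36.28 + $16.29 + $46.58 = $522.54
Net pay = $1629.48 − $522.54 = $1106.94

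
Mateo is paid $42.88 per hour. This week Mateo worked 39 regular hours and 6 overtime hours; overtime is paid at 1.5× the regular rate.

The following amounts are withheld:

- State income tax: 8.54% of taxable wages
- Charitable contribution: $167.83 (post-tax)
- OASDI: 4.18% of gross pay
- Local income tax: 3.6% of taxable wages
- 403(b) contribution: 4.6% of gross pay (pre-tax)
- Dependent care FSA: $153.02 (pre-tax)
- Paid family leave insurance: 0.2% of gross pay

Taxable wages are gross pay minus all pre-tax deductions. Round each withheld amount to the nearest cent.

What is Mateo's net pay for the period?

$1,332.76

Regular pay: 39 × $42.88 = $1,672.32
Overtime pay: 6 × $42.88 × 1.5 = $385.92
Gross pay = $1,672.32 + $385.92 = $2,058.24
403(b) contribution: $2,058.24 × 0.046 = $94.68
Dependent care FSA: $153.02
Pre-tax total = $94.68 + $153.02 = $247.70
Taxable wages = $2,058.24 − $247.70 = $1,810.54
Local income tax: $1,810.54 × 0.036 = $65.18
State income tax: $1,810.54 × 0.0854 = $154.62
OASDI: $2,058.24 × 0.0418 = $86.03
Paid family leave insurance: $2,058.24 × 0.002 = $4.12
Charitable contribution: $167.83
Total deductions = $94.68 + $153.02 + $65.18 + $154.62 + $86.03 + $4.12 + $167.83 = $725.48
Net pay = $2,058.24 − $725.48 = $1,332.76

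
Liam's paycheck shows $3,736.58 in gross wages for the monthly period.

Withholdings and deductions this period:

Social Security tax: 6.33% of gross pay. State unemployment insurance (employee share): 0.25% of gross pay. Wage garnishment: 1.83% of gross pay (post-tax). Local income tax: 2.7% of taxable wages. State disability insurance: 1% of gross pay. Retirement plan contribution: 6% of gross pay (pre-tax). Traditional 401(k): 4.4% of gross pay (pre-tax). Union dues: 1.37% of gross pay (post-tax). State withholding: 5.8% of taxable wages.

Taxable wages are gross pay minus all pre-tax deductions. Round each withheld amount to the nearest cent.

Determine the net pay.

$2,660.59

Traditional 401(k): $3,736.58 × 0.044 = $164.41
Retirement plan contribution: $3,736.58 × 0.06 = $224.19
Pre-tax total = $164.41 + $224.19 = $388.60
Taxable wages = $3,736.58 − $388.60 = $3,347.98
State withholding: $3,347.98 × 0.058 = $194.18
Local income tax: $3,347.98 × 0.027 = $90.40
State unemployment insurance (employee share): $3,736.58 × 0.0025 = $9.34
State disability insurance: $3,736.58 × 0.01 = $37.37
Social Security tax: $3,736.58 × 0.0633 = $236.53
Wage garnishment: $3,736.58 × 0.0183 = $68.38
Union dues: $3,736.58 × 0.0137 = $51.19
Total deductions = $164.41 + $224.19 + $194.18 + $90.40 + $9.34 + $37.37 + $236.53 + $68.38 + $51.19 = $1,075.99
Net pay = $3,736.58 − $1,075.99 = $2,660.59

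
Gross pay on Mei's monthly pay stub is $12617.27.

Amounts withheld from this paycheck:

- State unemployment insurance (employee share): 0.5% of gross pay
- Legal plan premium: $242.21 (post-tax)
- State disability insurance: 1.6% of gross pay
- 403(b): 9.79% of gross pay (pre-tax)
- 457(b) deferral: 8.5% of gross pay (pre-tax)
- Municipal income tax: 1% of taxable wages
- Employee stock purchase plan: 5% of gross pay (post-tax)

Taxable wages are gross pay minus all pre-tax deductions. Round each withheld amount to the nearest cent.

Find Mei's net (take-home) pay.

$9068.43

457(b) deferral: $12617.27 × 0.085 = $1072.47
403(b): $12617.27 × 0.0979 = $1235.23
Pre-tax total = $1072.47 + $1235.23 = $2307.70
Taxable wages = $12617.27 − $2307.70 = $10309.57
Municipal income tax: $10309.57 × 0.01 = $103.10
State disability insurance: $12617.27 × 0.016 = $201.88
State unemployment insurance (employee share): $12617.27 × 0.005 = $63.09
Legal plan premium: $242.21
Employee stock purchase plan: $12617.27 × 0.05 = $630.86
Total deductions = $1072.47 + $1235.23 + $103.10 + $201.88 + $63.09 + $242.21 + $630.86 = $3548.84
Net pay = $12617.27 − $3548.84 = $9068.43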